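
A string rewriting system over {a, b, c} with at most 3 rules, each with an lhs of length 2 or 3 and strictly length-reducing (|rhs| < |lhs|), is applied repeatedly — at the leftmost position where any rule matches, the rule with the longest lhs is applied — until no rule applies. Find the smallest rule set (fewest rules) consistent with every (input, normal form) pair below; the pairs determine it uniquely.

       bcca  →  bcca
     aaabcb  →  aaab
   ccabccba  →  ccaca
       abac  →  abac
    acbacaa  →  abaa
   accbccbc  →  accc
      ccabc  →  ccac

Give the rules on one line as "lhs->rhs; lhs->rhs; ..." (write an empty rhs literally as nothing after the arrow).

  | bcca
  | aaabcb => aaab
  | ccabccba => ccaccba => ccaca
  | abac

aac->ab; cab->ca; cb->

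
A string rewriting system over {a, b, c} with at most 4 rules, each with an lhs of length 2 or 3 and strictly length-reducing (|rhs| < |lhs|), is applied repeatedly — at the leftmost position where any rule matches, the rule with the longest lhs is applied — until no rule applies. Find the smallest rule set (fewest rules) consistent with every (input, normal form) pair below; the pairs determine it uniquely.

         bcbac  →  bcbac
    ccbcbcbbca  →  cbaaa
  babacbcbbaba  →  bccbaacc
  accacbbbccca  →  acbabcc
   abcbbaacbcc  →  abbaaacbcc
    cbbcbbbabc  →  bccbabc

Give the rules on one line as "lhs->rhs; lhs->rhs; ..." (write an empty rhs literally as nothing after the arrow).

  | bcbac
  | ccbcbcbbca => ccbcbbaca => ccbbaaca => cbaaaca => cbaaa
  | babacbcbbaba => bcccbcbbaba => bcccbbaaba => bccbaaaba => bccbaacc
  | accacbbbccca => accbbbccca => acbabccca => acbabcc

aba->cc; ca->; cbb->ba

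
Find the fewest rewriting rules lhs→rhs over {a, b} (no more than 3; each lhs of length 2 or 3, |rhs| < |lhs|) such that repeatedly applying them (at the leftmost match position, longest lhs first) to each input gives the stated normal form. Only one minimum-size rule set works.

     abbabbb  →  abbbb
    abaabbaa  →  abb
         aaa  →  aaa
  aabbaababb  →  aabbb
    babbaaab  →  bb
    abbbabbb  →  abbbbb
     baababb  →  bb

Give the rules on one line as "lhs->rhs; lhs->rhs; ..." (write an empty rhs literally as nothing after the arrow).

ba->b; bab->b

  | abbabbb => abbbb
  | abaabbaa => ababbaa => abbaa => abba => abb
  | aaa
  | aabbaababb => aabbababb => aabbabb => aabbb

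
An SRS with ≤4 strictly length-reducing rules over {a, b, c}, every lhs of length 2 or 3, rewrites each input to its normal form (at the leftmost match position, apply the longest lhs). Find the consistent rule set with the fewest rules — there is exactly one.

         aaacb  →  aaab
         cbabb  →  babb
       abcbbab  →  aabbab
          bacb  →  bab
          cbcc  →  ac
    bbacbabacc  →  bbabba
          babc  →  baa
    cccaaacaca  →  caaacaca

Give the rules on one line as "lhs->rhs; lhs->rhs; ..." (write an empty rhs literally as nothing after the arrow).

aba->ab; bc->a; cb->b; cc->

  | aaacb => aaab
  | cbabb => babb
  | abcbbab => aabbab
  | bacb => bab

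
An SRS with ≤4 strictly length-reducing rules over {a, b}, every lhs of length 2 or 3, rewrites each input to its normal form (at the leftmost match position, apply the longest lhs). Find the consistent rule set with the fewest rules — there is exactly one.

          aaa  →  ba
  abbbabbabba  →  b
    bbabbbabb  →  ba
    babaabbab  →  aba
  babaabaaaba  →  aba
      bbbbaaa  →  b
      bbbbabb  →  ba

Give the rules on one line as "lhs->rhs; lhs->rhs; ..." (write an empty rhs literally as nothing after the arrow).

aa->b; bab->ba; bb->a

  | aaa => ba
  | abbbabbabba => aababbabba => bbabbabba => aabbabba => bbbabba => ababba => ababa => abaa => abb => aa => b
  | bbabbbabb => aabbbabb => bbbbabb => abbabb => aaabb => babb => bab => ba
  | babaabbab => baaabbab => bbabbab => aabbab => bbbab => abab => aba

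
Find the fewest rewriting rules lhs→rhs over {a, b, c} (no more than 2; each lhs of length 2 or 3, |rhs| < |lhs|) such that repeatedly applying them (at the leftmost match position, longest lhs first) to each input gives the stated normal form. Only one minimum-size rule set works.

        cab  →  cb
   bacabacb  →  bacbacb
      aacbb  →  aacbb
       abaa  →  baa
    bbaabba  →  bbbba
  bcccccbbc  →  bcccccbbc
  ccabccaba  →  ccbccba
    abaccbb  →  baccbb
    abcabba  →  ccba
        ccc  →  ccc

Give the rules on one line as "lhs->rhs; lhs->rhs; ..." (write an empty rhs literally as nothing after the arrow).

  | cab => cb
  | bacabacb => bacbacb
  | aacbb
  | abaa => baa

ab->b; bcb->cc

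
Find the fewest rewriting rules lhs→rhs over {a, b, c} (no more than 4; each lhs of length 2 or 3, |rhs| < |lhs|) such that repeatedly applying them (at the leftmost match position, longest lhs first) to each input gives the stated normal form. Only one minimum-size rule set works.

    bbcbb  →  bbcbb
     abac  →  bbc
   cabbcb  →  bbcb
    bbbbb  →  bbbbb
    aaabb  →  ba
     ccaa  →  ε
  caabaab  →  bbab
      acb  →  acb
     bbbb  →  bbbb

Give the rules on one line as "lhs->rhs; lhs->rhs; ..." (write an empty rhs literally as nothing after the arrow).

aba->bb; abb->ba; ca->

  | bbcbb
  | abac => bbc
  | cabbcb => bbcb
  | bbbbb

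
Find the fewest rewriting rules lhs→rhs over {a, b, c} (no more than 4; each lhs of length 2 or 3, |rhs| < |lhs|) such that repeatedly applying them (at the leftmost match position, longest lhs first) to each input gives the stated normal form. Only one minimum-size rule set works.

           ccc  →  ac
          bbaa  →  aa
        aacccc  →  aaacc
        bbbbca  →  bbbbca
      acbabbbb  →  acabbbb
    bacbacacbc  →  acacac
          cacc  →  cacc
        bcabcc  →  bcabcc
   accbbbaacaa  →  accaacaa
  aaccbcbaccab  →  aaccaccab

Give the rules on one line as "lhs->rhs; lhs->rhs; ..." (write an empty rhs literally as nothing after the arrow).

  | ccc => ac
  | bbaa => baa => aa
  | aacccc => aaacc
  | bbbbca

ba->a; cbc->c; ccc->ac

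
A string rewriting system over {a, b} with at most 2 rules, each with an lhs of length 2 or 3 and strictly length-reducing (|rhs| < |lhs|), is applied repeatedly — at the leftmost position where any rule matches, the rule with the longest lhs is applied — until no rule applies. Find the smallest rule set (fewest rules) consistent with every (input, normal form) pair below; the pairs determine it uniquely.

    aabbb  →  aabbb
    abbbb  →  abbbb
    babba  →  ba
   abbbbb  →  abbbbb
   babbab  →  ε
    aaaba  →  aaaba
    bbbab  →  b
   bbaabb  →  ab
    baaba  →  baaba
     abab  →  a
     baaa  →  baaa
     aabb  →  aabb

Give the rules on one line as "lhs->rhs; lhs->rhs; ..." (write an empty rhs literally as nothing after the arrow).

  | aabbb
  | abbbb
  | babba => ba
  | abbbbb

bab->; bba->ab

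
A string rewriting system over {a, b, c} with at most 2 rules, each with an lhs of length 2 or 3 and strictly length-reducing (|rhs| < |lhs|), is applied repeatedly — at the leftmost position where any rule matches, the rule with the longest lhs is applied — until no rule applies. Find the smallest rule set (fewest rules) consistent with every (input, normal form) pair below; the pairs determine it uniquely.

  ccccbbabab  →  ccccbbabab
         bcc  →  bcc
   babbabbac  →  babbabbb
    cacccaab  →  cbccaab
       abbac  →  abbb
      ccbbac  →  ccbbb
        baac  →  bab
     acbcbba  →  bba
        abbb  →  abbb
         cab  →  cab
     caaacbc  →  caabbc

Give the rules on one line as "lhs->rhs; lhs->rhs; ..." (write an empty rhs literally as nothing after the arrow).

  | ccccbbabab
  | bcc
  | babbabbac => babbabbb
  | cacccaab => cbccaab

ac->b; bcb->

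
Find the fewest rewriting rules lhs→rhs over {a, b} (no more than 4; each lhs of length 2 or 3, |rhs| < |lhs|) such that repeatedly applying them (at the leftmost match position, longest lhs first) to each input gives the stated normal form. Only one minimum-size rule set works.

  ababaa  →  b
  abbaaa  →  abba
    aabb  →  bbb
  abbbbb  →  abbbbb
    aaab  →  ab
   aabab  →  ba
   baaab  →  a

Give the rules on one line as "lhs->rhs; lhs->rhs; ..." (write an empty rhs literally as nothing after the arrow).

  | ababaa => aaaa => aa => b
  | abbaaa => abba
  | aabb => bbb
  | abbbbb

aa->b; aaa->a; bab->a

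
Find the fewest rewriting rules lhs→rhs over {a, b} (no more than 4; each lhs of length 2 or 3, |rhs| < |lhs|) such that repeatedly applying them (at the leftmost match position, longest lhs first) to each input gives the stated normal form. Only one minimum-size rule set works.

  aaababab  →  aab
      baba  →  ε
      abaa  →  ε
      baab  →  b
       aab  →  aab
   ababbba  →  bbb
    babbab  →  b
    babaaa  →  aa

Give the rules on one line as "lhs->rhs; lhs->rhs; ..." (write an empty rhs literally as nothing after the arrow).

  | aaababab => aabbab => aabba => aab
  | baba => baa => ε
  | abaa => ba => ε
  | baab => b

aba->b; ba->; baa->; bab->ba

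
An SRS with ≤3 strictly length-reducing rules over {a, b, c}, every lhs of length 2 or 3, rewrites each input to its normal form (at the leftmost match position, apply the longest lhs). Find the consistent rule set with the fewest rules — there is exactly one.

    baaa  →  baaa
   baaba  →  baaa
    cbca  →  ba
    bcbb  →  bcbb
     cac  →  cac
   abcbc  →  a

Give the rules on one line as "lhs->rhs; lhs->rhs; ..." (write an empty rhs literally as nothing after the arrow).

ab->a; cbc->b

  | baaa
  | baaba => baaa
  | cbca => ba
  | bcbb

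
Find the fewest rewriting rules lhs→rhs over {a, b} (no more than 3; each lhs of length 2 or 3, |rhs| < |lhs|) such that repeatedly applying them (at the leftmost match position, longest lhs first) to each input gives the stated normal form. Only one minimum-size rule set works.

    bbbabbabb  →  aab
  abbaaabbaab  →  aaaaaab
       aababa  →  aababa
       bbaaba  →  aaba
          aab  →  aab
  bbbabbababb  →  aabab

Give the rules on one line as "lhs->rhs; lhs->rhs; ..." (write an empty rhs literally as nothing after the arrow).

bb->b; bba->a

  | bbbabbabb => bbabbabb => abbabb => aabb => aab
  | abbaaabbaab => aaaabbaab => aaaaaab
  | aababa
  | bbaaba => aaba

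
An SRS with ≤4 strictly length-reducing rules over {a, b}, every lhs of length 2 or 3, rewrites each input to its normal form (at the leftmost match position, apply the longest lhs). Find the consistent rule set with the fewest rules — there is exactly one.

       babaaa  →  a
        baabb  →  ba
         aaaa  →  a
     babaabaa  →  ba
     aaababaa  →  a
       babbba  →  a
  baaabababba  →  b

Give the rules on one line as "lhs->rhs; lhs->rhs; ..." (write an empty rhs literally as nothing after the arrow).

  | babaaa => bbaa => aaa => aa => a
  | baabb => babb => baa => ba
  | aaaa => aaa => aa => a
  | babaabaa => bbabaa => aabaa => abaa => ba

aa->a; aba->b; bb->a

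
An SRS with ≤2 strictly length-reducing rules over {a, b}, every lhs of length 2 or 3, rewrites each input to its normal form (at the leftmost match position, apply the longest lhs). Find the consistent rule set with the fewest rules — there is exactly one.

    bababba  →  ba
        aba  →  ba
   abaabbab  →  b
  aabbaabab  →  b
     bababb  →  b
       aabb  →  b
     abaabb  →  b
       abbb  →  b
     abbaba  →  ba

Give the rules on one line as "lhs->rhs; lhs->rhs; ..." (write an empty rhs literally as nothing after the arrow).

  | bababba => bbabba => babba => bbba => bba => ba
  | aba => ba
  | abaabbab => baabbab => babbab => bbbab => bbab => bab => bb => b
  | aabbaabab => abbaabab => bbaabab => baabab => babab => bbab => bab => bb => b

ab->b; bb->b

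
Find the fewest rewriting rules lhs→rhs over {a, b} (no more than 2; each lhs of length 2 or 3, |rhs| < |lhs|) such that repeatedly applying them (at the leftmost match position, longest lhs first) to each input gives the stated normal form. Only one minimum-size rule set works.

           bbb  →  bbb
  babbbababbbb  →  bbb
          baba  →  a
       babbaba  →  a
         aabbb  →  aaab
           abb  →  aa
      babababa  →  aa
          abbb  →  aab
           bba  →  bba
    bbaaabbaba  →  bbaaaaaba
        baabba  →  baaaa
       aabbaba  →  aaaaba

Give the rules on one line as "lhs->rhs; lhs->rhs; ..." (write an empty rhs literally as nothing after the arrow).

  | bbb
  | babbbababbbb => bbababbbb => babbbb => bbb
  | baba => a
  | babbaba => baba => a

abb->aa; bab->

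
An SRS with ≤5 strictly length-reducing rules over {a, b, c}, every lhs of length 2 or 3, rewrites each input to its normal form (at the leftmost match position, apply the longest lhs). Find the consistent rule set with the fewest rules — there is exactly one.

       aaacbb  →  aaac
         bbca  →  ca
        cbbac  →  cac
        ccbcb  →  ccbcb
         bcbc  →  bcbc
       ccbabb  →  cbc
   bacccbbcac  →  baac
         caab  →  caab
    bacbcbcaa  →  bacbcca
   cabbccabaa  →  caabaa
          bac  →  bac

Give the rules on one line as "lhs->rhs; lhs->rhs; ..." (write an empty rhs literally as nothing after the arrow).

acc->a; bb->; bca->c; cba->bc

  | aaacbb => aaac
  | bbca => ca
  | cbbac => cac
  | ccbcb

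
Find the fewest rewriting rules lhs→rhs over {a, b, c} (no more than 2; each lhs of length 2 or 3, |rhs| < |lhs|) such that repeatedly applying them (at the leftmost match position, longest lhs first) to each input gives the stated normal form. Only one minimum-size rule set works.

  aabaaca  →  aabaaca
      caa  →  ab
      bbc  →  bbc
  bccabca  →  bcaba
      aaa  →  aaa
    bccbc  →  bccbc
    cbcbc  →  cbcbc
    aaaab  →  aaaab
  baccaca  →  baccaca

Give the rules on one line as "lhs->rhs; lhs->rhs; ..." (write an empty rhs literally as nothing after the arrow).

abc->aa; caa->ab

  | aabaaca
  | caa => ab
  | bbc
  | bccabca => bccaaa => bcaba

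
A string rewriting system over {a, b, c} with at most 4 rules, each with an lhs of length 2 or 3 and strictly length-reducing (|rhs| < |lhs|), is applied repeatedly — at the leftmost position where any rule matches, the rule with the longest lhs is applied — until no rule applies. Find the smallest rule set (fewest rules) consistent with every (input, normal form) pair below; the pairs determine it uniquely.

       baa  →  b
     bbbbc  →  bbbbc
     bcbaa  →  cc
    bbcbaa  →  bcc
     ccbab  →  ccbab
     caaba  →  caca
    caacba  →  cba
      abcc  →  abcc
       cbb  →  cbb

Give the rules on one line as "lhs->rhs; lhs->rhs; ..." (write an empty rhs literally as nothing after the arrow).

aa->; aab->ac; aac->; bcb->cc

  | baa => b
  | bbbbc
  | bcbaa => ccaa => cc
  | bbcbaa => bccaa => bcc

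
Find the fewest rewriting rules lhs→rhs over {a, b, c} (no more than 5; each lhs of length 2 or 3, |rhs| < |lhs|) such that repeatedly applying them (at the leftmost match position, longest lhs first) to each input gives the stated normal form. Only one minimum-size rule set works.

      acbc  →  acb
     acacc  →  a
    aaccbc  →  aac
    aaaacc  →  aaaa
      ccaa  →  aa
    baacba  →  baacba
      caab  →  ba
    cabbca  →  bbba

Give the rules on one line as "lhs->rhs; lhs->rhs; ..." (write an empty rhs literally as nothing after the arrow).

ab->a; bc->b; ca->b; cc->

  | acbc => acb
  | acacc => abcc => acc => a
  | aaccbc => aabc => aac
  | aaaacc => aaaa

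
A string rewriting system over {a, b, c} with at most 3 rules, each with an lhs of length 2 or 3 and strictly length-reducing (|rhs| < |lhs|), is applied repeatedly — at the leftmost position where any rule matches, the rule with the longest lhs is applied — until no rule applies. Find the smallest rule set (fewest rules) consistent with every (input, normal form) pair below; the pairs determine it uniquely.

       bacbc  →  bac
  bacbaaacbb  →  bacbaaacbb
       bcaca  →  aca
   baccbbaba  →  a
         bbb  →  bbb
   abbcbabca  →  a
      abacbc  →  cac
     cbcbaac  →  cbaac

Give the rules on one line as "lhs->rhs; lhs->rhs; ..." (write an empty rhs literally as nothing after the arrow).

  | bacbc => bac
  | bacbaaacbb
  | bcaca => aca
  | baccbbaba => babbaba => bcbaba => baba => bca => a

ab->c; bc->; cc->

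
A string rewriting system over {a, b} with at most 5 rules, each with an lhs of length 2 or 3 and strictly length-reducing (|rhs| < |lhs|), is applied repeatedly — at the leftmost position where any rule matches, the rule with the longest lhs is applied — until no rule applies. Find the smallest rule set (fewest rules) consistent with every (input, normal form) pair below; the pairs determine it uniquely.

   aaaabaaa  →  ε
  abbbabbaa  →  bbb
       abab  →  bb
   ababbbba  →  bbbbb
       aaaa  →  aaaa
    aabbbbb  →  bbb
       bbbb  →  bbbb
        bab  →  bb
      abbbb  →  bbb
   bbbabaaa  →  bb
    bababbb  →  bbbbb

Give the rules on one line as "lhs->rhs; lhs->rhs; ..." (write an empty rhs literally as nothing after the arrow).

ab->; aba->b; ba->b; baa->a

  | aaaabaaa => aaabaa => aaba => ab => ε
  | abbbabbaa => bbabbaa => bbbbaa => bbba => bbb
  | abab => bb
  | ababbbba => bbbbba => bbbbb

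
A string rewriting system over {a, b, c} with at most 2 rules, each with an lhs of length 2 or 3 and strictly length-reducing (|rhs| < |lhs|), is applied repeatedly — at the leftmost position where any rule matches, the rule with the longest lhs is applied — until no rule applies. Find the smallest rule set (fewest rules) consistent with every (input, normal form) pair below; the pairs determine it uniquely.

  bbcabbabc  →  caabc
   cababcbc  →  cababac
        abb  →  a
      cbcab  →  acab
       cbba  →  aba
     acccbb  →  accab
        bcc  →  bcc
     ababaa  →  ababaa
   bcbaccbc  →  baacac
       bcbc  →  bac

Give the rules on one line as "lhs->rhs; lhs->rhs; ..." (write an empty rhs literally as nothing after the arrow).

  | bbcabbabc => cabbabc => caabc
  | cababcbc => cababac
  | abb => a
  | cbcab => acab

bb->; cb->a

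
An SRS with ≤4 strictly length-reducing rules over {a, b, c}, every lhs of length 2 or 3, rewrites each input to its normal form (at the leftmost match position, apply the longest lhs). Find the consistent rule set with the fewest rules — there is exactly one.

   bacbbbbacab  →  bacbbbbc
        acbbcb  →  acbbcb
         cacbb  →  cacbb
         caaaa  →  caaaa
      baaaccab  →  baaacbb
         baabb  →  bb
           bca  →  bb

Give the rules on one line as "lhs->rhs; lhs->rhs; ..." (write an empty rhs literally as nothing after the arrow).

  | bacbbbbacab => bacbbbbabb => bacbbbbc
  | acbbcb
  | cacbb
  | caaaa

aab->; abb->c; bca->bb; cab->bb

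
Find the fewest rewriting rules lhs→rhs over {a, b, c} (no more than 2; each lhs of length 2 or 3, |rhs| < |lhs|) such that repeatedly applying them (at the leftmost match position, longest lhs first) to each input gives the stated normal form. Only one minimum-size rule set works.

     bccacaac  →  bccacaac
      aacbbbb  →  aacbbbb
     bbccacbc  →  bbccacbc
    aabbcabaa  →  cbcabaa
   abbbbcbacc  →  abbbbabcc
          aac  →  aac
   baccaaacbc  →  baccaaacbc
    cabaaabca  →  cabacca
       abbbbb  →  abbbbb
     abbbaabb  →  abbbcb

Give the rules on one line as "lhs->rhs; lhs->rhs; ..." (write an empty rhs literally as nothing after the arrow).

  | bccacaac
  | aacbbbb
  | bbccacbc
  | aabbcabaa => cbcabaa

aab->c; cba->ab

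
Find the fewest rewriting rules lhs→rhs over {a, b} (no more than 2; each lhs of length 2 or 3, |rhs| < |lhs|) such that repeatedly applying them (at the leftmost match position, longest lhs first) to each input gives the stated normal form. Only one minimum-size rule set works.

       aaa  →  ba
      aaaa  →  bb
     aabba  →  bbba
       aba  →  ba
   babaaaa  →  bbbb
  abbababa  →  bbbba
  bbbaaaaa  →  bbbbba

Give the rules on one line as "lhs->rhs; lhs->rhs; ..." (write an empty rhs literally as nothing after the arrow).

aa->b; ab->b

  | aaa => ba
  | aaaa => baa => bb
  | aabba => bbba
  | aba => ba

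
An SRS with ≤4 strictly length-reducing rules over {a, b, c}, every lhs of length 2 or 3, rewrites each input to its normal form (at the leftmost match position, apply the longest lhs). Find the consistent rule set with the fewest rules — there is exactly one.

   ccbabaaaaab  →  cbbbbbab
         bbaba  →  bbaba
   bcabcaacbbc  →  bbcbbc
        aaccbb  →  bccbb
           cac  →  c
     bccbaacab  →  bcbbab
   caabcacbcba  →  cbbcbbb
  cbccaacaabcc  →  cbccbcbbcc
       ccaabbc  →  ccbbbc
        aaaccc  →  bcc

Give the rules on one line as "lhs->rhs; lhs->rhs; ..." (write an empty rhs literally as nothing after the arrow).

aa->b; ac->; cab->a; cba->bb

  | ccbabaaaaab => cbbbaaaaab => cbbbbaaab => cbbbbbab
  | bbaba
  | bcabcaacbbc => bacaacbbc => baacbbc => bbcbbc
  | aaccbb => bccbb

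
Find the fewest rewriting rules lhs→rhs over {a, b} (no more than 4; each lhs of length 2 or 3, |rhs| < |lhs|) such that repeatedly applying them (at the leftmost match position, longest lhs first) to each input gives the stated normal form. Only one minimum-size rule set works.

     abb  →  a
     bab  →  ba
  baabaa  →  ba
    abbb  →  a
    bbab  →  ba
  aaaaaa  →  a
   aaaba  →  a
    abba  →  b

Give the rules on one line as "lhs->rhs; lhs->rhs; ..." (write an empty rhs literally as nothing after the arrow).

aa->b; ab->a; bb->a; bba->ba

  | abb => ab => a
  | bab => ba
  | baabaa => bbbaa => abaa => aaa => ba
  | abbb => abb => ab => a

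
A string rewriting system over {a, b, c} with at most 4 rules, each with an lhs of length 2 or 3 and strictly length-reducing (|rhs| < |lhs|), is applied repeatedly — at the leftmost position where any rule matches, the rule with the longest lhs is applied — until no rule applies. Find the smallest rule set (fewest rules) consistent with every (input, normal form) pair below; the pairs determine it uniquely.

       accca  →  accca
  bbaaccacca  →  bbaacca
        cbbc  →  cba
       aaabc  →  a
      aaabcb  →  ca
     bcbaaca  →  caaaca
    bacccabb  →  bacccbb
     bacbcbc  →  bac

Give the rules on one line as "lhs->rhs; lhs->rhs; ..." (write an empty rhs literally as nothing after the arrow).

ab->b; bc->a; bcb->ca; cac->

  | accca
  | bbaaccacca => bbaacca
  | cbbc => cba
  | aaabc => aabc => abc => bc => a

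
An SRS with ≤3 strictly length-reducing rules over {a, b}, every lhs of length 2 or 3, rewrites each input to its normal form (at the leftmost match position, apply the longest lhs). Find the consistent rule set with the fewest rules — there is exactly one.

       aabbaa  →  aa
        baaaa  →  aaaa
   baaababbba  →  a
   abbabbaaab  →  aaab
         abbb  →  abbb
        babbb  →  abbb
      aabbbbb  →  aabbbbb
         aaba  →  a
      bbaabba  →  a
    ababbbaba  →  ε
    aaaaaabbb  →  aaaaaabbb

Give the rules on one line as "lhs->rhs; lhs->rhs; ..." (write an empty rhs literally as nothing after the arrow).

  | aabbaa => aabaa => aa
  | baaaa => aaaa
  | baaababbba => aaababbba => aabbba => aabba => aaba => a
  | abbabbaaab => ababbaaab => bbaaab => baaab => aaab

aba->; ba->a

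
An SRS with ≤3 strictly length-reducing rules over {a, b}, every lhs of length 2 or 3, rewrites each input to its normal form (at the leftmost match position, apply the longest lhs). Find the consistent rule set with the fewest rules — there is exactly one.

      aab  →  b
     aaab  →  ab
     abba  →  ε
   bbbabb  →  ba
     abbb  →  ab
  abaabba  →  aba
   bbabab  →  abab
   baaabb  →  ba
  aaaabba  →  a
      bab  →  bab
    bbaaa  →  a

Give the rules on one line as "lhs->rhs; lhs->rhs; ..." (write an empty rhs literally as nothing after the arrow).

  | aab => b
  | aaab => ab
  | abba => aa => ε
  | bbbabb => babb => ba

aa->; bb->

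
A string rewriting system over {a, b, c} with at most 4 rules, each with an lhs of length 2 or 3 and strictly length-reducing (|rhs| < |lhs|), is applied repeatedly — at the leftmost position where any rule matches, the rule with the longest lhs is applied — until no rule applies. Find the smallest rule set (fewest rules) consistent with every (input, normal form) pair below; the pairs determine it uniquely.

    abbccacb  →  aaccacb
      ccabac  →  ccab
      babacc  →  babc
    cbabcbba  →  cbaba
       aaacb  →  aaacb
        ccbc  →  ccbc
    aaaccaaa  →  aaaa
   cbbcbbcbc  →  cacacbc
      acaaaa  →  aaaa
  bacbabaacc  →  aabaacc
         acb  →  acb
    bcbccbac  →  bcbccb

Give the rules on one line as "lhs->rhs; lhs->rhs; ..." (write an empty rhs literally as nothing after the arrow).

  | abbccacb => aaccacb
  | ccabac => ccab
  | babacc => babc
  | cbabcbba => cbabcaa => cbaba

bac->b; bb->a; caa->a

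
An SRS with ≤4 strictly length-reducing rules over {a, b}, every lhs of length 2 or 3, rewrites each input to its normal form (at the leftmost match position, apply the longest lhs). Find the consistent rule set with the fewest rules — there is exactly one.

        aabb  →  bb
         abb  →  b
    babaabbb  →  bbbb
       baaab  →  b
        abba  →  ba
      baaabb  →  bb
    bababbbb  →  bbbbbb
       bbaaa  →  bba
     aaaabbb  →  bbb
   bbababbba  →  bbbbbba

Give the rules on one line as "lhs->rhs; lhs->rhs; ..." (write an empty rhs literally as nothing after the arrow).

  | aabb => bb
  | abb => b
  | babaabbb => bbabbb => bbbb
  | baaab => bab => b

aa->; ab->; aba->b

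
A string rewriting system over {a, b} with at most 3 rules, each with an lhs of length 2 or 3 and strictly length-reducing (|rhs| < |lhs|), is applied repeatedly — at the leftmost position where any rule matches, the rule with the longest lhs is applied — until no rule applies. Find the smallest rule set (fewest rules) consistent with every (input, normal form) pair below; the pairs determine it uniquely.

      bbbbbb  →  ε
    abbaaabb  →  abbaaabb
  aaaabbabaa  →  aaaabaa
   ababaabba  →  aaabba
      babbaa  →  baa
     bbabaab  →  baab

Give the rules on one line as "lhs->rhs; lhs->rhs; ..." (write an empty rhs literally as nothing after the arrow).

  | bbbbbb => bbb => ε
  | abbaaabb
  | aaaabbabaa => aaaabaa
  | ababaabba => aaabba

bab->; bbb->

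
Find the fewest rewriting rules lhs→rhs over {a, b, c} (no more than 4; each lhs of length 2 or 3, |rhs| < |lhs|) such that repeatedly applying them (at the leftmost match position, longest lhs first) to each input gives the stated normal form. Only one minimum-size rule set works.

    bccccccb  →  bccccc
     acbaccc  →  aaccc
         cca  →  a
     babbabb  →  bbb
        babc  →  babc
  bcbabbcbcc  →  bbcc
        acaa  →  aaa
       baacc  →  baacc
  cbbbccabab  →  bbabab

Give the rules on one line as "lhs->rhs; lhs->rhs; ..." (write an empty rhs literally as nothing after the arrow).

  | bccccccb => bccccc
  | acbaccc => aaccc
  | cca => ca => a
  | babbabb => bbabb => bbb

abb->b; ca->a; cb->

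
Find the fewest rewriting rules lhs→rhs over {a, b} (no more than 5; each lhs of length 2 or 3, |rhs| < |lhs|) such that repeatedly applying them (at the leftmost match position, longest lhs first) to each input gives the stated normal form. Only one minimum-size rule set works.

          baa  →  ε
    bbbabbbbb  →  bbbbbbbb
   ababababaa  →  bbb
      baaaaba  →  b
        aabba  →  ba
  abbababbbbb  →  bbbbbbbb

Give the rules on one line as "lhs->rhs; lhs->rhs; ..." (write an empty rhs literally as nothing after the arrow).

  | baa => ε
  | bbbabbbbb => bbbbbbbb
  | ababababaa => babababaa => bbababaa => bbbabaa => bbbbaa => bbb
  | baaaaba => aaba => aa => b

aa->b; aab->a; ab->b; baa->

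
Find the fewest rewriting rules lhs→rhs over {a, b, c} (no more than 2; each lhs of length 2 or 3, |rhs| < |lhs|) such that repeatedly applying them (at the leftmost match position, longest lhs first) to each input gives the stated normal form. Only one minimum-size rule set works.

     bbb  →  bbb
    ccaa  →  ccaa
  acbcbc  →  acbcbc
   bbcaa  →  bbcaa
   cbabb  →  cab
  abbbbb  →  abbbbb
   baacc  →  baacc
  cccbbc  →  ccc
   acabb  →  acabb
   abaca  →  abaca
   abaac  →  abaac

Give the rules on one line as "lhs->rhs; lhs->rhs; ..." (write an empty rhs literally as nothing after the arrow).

  | bbb
  | ccaa
  | acbcbc
  | bbcaa

bab->a; cbb->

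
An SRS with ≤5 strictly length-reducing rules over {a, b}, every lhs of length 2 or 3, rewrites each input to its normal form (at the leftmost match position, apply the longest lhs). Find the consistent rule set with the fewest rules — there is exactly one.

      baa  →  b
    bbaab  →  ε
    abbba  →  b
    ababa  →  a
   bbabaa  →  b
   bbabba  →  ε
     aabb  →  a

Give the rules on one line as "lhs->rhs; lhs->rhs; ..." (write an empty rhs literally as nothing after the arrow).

  | baa => ba => b
  | bbaab => ab => ε
  | abbba => ba => b
  | ababa => aba => a

ab->; abb->; ba->b; bba->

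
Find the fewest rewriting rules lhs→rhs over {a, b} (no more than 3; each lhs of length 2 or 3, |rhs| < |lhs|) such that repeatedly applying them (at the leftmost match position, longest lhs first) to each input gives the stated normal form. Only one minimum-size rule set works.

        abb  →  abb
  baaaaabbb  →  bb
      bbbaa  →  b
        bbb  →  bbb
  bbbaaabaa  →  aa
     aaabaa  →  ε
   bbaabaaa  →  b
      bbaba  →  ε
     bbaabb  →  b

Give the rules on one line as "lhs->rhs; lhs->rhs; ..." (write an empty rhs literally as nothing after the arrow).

aaa->b; ba->; bab->

  | abb
  | baaaaabbb => aaaabbb => babbb => bb
  | bbbaa => bba => b
  | bbb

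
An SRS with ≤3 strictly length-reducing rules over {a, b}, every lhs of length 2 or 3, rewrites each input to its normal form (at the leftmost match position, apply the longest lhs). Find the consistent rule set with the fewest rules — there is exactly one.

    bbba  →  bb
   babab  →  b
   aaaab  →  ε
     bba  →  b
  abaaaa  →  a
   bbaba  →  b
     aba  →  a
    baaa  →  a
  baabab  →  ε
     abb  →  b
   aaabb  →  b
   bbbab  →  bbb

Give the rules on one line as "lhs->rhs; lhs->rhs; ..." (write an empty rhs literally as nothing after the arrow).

  | bbba => bb
  | babab => bab => b
  | aaaab => aaab => aab => ab => ε
  | bba => b

aa->a; ab->; ba->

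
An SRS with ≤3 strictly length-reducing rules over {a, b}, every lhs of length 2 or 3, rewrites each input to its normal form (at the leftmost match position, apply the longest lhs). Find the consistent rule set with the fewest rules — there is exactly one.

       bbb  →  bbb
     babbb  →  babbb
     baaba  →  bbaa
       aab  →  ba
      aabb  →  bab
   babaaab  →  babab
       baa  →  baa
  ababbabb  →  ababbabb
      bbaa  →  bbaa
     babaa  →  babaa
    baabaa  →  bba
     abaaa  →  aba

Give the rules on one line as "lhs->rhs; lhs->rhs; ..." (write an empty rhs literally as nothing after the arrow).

  | bbb
  | babbb
  | baaba => bbaa
  | aab => ba

aaa->a; aab->ba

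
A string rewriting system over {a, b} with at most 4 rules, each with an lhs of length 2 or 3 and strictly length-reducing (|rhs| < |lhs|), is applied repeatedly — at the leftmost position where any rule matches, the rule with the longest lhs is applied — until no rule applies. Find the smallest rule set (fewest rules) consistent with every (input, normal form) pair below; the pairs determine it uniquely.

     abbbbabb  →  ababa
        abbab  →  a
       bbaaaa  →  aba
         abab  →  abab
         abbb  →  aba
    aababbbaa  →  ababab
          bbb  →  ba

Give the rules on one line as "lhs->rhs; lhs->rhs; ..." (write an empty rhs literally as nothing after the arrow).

aa->a; aaa->ab; bb->a; bbb->ba

  | abbbbabb => abababb => ababaa => ababa
  | abbab => aaab => abb => aa => a
  | bbaaaa => aaaaa => abaa => aba
  | abab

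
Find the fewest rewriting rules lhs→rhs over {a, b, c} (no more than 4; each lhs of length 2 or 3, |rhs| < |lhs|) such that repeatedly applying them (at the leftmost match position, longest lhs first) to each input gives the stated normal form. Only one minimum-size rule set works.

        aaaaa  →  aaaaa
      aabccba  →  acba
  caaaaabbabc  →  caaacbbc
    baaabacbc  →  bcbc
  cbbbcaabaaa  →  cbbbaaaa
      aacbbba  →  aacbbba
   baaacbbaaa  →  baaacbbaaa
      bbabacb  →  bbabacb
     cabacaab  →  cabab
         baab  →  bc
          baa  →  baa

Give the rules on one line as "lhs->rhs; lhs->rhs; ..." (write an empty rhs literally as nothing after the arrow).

  | aaaaa
  | aabccba => cccba => acba
  | caaaaabbabc => caaacbabc => caaacbbc
  | baaabacbc => bacacbc => bcbc

aab->c; abc->bc; aca->; cc->a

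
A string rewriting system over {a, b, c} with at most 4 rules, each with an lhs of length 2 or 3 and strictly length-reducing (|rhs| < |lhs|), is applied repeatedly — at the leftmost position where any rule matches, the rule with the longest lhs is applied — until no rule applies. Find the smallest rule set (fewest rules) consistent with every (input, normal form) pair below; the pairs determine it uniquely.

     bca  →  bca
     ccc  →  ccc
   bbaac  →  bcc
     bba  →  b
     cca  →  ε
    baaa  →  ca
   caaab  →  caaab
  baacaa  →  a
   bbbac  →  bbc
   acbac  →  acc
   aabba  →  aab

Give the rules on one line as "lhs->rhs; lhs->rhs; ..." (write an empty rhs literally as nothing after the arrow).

  | bca
  | ccc
  | bbaac => bcc
  | bba => b

ba->; baa->c; cca->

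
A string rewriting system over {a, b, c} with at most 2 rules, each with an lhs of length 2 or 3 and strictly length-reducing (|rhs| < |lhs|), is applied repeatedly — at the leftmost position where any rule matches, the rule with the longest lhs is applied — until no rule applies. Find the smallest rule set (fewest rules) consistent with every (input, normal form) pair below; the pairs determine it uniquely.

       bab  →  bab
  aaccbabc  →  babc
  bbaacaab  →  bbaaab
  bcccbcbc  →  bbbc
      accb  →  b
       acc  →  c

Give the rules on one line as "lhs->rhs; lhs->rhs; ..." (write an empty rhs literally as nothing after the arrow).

  | bab
  | aaccbabc => acbabc => babc
  | bbaacaab => bbaaab
  | bcccbcbc => bccbcbc => bcbcbc => bbcbc => bbbc

ac->; cb->b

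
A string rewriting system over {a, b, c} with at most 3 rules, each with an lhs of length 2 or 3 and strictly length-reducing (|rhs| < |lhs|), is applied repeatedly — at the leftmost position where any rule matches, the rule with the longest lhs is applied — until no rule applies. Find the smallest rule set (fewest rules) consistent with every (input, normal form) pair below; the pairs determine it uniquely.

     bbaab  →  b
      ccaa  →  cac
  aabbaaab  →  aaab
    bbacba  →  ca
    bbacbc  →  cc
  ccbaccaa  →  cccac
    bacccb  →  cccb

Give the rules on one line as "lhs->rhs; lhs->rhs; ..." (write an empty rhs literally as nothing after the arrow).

ba->; bcb->c; caa->ac

  | bbaab => bab => b
  | ccaa => cac
  | aabbaaab => aabaab => aaab
  | bbacba => bcba => ca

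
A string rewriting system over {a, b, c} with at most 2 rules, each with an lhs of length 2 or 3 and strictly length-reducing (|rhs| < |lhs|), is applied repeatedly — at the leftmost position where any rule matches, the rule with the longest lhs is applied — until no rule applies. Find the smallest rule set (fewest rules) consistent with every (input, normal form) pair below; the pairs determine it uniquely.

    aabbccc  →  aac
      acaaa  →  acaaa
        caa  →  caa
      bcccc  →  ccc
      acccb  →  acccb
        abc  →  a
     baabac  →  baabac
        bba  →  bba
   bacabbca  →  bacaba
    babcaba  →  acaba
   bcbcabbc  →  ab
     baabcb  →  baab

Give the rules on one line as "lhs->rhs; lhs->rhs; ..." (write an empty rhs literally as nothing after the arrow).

  | aabbccc => aabcc => aac
  | acaaa
  | caa
  | bcccc => ccc

bab->a; bc->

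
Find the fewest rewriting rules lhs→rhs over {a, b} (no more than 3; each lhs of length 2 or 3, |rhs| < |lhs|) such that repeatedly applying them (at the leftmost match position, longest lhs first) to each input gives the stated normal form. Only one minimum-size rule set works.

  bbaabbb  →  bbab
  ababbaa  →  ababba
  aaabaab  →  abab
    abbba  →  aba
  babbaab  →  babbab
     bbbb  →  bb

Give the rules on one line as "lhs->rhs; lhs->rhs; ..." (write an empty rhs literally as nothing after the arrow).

  | bbaabbb => bbabbb => bbab
  | ababbaa => ababba
  | aaabaab => aabaab => abaab => abab
  | abbba => aba

aa->a; bbb->b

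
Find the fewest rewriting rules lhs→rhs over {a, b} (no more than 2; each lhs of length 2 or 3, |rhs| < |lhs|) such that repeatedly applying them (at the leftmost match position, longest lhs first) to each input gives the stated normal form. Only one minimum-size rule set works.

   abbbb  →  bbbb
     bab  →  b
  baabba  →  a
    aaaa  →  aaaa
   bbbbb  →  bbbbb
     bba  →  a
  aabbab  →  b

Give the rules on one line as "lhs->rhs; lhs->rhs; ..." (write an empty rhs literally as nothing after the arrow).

ab->b; ba->a

  | abbbb => bbbb
  | bab => ab => b
  | baabba => aabba => abba => bba => ba => a
  | aaaa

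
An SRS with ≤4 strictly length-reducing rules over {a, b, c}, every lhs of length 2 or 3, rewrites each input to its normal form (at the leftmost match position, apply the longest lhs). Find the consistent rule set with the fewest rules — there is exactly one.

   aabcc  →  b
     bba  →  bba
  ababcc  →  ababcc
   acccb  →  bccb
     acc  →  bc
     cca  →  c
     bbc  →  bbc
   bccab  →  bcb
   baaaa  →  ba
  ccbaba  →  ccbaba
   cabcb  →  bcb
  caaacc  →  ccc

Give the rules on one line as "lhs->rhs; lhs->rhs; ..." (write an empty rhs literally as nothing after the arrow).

  | aabcc => cbcc => ac => b
  | bba
  | ababcc
  | acccb => bccb

aa->c; ac->b; ca->; cbc->a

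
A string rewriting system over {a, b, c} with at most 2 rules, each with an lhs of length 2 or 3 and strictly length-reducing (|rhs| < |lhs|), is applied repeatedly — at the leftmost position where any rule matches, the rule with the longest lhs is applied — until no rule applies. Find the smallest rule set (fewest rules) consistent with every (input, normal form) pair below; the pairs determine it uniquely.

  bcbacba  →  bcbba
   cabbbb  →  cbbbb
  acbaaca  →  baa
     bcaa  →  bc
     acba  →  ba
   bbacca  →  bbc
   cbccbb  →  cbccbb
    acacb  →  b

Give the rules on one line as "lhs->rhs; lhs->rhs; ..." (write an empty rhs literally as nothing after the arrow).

  | bcbacba => bcbba
  | cabbbb => cbbbb
  | acbaaca => baaca => baa
  | bcaa => bca => bc

ac->; ca->c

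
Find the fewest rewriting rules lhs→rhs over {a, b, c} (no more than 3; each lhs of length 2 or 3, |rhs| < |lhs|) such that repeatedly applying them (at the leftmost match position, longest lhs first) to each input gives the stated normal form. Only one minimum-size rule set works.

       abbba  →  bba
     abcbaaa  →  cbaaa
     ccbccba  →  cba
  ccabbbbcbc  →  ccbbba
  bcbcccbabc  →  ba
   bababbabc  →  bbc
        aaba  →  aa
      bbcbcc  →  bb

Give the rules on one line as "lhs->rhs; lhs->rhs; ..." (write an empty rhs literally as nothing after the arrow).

  | abbba => bba
  | abcbaaa => cbaaa
  | ccbccba => cacba => cba
  | ccabbbbcbc => ccbbbcbc => ccbbba

ab->; ac->; cbc->a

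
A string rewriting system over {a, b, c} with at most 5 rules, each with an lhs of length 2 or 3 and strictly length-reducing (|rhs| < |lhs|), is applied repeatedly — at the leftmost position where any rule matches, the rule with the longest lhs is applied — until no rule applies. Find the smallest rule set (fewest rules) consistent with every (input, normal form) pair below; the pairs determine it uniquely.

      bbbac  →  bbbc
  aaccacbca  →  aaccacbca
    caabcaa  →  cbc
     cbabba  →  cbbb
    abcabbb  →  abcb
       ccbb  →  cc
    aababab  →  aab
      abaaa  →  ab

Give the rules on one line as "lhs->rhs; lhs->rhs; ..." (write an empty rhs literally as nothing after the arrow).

  | bbbac => bbbc
  | aaccacbca
  | caabcaa => cbcaa => cbc
  | cbabba => cbbba => cbbb

abb->; ba->b; caa->c; ccb->cc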